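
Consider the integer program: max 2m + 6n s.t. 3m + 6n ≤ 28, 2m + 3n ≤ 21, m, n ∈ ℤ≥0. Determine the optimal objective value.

26

Relaxing integrality, the LP optimum is 28.00 at (m,n) = (0, 4.67), which is not an integer point.
(m,n)=(1,4): 3·1+6·4=27≤28, 2·1+3·4=14≤21, objective 26.
(m,n)=(0,4): 3·0+6·4=24≤28, 2·0+3·4=12≤21, objective 24.
(m,n)=(2,3): 3·2+6·3=24≤28, 2·2+3·3=13≤21, objective 22.
The best lattice point is (1,4), giving 26.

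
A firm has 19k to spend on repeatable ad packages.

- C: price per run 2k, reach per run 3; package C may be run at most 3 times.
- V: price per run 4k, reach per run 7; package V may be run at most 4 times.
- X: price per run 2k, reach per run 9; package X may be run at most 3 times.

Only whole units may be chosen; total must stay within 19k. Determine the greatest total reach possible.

X has the best ratio (9/2); taking only X gives at most 3×9 = 27 (stopped by the supply cap of 3).
Mixing does better — 3×V and 3×X: price 18 ≤ 19, reach 3·7 + 3·9 = 48.

48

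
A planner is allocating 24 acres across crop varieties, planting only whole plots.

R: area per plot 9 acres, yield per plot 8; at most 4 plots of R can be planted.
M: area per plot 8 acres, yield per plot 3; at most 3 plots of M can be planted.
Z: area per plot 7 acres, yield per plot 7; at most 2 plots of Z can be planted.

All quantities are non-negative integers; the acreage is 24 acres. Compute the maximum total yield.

22

This is a bounded integer knapsack.
Z has the best ratio (7/7); taking only Z gives at most 2×7 = 14 (stopped by the supply cap of 2).
Mixing does better — 1×R and 2×Z: area 23 ≤ 24, yield 1·8 + 2·7 = 22.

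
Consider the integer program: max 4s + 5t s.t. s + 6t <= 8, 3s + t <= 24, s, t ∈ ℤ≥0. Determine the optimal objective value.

32

(s,t)=(8,0) is feasible, giving 32.
(s,t)=(7,0) is feasible, giving 28.
Maximum is 32 at (s,t)=(8,0).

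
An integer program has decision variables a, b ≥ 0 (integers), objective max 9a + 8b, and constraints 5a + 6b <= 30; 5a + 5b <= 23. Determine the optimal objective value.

The continuous relaxation peaks at (4.6, 0) with value 41.40; rounding to a feasible lattice point costs some objective.
(a,b)=(4,0): 5·4+6·0=20≤30, 5·4+5·0=20≤23, objective 36.
(a,b)=(3,1): 5·3+6·1=21≤30, 5·3+5·1=20≤23, objective 35.
The best lattice point is (4,0), giving 36.

36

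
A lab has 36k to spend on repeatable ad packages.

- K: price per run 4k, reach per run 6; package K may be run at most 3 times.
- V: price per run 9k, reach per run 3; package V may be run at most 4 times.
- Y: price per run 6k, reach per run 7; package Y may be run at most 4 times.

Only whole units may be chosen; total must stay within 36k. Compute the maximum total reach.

46

Take 3×K and 4×Y: price 36 ≤ 36, reach 3·6 + 4·7 = 46.
K has the best ratio (6/4) and is taken to its limit of 3; remaining capacity is filled optimally with the others.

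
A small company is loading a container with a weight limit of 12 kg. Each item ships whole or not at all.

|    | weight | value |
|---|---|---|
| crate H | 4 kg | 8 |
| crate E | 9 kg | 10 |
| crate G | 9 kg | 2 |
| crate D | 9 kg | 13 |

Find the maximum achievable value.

Allowing fractional choices, the relaxed optimum would be about 19.6, but items are indivisible.
crate D: weight 9 ≤ 12, value 13.
crate H: weight 4 ≤ 12, value 8.
crate E: weight 9 ≤ 12, value 10.
Best is crate D with total value 13.

13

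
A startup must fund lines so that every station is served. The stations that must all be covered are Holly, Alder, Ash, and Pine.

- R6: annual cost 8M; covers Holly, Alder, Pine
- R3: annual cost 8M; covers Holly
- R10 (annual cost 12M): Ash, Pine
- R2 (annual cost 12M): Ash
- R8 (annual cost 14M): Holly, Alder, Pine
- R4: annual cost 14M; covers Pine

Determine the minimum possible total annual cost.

This is a weighted set-cover instance.
Choose R6 and R10: together they cover Holly, Alder, Ash, Pine — every station.
Total annual cost: 8 + 12 = 20.
No cover costs less than 20.

20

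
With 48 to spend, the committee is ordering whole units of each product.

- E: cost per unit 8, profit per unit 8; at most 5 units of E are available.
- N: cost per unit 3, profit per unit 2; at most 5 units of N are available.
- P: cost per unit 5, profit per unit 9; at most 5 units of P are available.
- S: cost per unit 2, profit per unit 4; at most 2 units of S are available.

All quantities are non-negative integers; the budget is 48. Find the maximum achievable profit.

71

This is a bounded integer knapsack.
Take 2×E, 1×N, 5×P, and 2×S: cost 48 ≤ 48, profit 2·8 + 1·2 + 5·9 + 2·4 = 71.
S has the best ratio (4/2) and is taken to its limit of 2; remaining capacity is filled optimally with the others.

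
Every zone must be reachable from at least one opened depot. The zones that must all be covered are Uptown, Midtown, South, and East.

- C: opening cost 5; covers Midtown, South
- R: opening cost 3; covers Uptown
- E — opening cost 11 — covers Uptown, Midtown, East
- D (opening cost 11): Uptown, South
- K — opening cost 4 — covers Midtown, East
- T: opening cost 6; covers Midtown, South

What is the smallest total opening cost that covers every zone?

Choose C, R, and K: together they cover Uptown, Midtown, South, East — every zone.
Total opening cost: 5 + 3 + 4 = 12.
No cover costs less than 12.

12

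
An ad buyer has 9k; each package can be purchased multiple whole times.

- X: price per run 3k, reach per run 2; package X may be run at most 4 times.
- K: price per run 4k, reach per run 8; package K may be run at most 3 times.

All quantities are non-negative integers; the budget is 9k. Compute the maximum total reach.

K has the best ratio (8/4); taking only K gives at most 2×8 = 16 (stopped by the price limit).
Optimal: 2×K: price 8 ≤ 9, reach 2·8 = 16.

16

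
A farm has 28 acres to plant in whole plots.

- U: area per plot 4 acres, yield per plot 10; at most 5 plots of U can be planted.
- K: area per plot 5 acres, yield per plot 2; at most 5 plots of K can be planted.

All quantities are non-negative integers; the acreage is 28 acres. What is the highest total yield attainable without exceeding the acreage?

5×U and 1×K: area 25 ≤ 28, yield 5·10 + 1·2 = 52.
5×U: area 20 ≤ 28, yield 5·10 = 50.
Best is 52.

52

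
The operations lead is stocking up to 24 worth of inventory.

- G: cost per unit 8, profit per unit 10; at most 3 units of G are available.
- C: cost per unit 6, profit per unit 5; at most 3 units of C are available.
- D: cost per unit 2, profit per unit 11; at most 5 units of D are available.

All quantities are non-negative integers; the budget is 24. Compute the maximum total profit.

D has the best ratio (11/2); taking only D gives at most 5×11 = 55 (stopped by the supply cap of 5).
Mixing does better — 1×G, 1×C, and 5×D: cost 24 ≤ 24, profit 1·10 + 1·5 + 5·11 = 70.

70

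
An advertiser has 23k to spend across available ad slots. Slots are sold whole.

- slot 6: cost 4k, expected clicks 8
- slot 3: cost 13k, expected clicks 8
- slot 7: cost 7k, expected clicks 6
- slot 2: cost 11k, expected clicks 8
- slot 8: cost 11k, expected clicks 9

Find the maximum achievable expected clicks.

This is an integer program with binary decision variables.
Allowing fractional choices, the relaxed optimum would be about 23.7, but ad slots are indivisible.
slot 6 + slot 7 + slot 2: cost 4 + 7 + 11 = 22 ≤ 23, expected clicks 8 + 6 + 8 = 22.
slot 6 + slot 8: cost 4 + 11 = 15 ≤ 23, expected clicks 8 + 9 = 17.
slot 6 + slot 7 + slot 8: cost 4 + 7 + 11 = 22 ≤ 23, expected clicks 8 + 6 + 9 = 23.
Best is slot 6, slot 7, and slot 8 with total expected clicks 23.

23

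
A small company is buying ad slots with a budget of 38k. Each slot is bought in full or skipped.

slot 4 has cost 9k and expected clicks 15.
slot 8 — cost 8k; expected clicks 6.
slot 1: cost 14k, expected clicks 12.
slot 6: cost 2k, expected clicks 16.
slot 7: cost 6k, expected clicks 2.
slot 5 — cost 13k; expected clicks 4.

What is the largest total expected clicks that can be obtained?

49

This is an integer program with binary decision variables.
Take slot 4, slot 8, slot 1, and slot 6: cost 9 + 8 + 14 + 2 = 33 ≤ 38, expected clicks 15 + 6 + 12 + 16 = 49.
No other feasible combination does better.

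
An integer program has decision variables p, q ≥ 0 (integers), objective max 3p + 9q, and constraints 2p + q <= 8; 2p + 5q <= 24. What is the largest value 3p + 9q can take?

(p,q)=(2,4) is feasible, giving 42.
(p,q)=(1,4) is feasible, giving 39.
(p,q)=(0,4) is feasible, giving 36.
The best lattice point is (2,4), giving 42.

42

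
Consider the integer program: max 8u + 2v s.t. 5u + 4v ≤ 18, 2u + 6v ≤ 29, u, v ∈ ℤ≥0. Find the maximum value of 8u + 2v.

24

Relaxing integrality, the LP optimum is 28.80 at (u,v) = (3.6, 0), which is not an integer point.
(u,v)=(3,0): 5·3+4·0=15≤18, 2·3+6·0=6≤29, objective 24.
(u,v)=(2,1): 5·2+4·1=14≤18, 2·2+6·1=10≤29, objective 18.
(u,v)=(2,0): 5·2+4·0=10≤18, 2·2+6·0=4≤29, objective 16.
No feasible integer point exceeds 24.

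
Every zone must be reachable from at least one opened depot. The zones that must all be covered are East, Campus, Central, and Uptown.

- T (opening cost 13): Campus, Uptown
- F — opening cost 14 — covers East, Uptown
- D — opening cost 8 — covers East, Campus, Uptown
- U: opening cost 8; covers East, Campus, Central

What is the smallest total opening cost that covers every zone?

Choose D and U: together they cover East, Campus, Central, Uptown — every zone.
Total opening cost: 8 + 8 = 16.
No cover costs less than 16.

16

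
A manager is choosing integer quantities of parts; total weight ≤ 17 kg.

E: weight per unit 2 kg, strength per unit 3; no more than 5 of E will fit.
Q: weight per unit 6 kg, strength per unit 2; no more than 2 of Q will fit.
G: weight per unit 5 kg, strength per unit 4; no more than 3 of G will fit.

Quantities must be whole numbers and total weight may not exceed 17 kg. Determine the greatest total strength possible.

This is a bounded integer knapsack.
E has the best ratio (3/2); taking only E gives at most 5×3 = 15 (stopped by the supply cap of 5).
Mixing does better — 5×E and 1×G: weight 15 ≤ 17, strength 5·3 + 1·4 = 19.

19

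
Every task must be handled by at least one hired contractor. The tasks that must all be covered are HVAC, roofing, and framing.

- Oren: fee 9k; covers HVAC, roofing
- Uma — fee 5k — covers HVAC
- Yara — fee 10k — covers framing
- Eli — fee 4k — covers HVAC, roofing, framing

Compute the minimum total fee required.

Eli alone covers HVAC, roofing, framing — every task.
Total fee: 4.
No cover costs less than 4.

4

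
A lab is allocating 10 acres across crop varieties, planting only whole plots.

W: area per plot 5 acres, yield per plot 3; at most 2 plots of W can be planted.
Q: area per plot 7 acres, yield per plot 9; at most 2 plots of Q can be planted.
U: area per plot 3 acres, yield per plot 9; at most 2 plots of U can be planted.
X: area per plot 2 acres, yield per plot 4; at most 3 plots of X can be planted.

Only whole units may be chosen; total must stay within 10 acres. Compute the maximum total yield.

This is a bounded integer knapsack.
Take 2×U and 2×X: area 10 ≤ 10, yield 2·9 + 2·4 = 26.
U has the best ratio (9/3) and is taken to its limit of 2; remaining capacity is filled optimally with the others.

26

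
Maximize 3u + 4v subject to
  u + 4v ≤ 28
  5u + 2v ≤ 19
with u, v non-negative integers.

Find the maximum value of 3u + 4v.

28

The continuous relaxation peaks at (1.11, 6.72) with value 30.22; rounding to a feasible lattice point costs some objective.
(u,v)=(0,7): 1·0+4·7=28≤28, 5·0+2·7=14≤19, objective 28.
(u,v)=(1,6): 1·1+4·6=25≤28, 5·1+2·6=17≤19, objective 27.
(u,v)=(0,6): 1·0+4·6=24≤28, 5·0+2·6=12≤19, objective 24.
Maximum is 28 at (u,v)=(0,7).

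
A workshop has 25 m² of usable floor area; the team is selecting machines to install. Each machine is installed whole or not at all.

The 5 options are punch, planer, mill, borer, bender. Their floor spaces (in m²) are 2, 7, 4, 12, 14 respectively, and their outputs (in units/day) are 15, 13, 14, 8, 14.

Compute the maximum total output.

punch + planer + mill + borer: floor space 2 + 7 + 4 + 12 = 25 ≤ 25, output 15 + 13 + 14 + 8 = 50.
punch + mill + bender: floor space 2 + 4 + 14 = 20 ≤ 25, output 15 + 14 + 14 = 43.
Best is punch, planer, mill, and borer with total output 50.

50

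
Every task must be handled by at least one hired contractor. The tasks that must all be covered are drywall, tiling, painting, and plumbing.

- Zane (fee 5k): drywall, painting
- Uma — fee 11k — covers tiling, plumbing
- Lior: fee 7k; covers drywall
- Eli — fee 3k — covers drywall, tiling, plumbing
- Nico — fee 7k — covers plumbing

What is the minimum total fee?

Choose Zane and Eli: together they cover drywall, tiling, painting, plumbing — every task.
Total fee: 5 + 3 = 8.

8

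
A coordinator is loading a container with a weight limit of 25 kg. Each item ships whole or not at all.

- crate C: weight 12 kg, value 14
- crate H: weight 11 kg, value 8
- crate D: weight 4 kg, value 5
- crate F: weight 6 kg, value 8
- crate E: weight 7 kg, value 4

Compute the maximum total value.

27

crate C + crate D + crate F: weight 12 + 4 + 6 = 22 ≤ 25, value 14 + 5 + 8 = 27.
crate C + crate D + crate E: weight 12 + 4 + 7 = 23 ≤ 25, value 14 + 5 + 4 = 23.
crate C + crate F + crate E: weight 12 + 6 + 7 = 25 ≤ 25, value 14 + 8 + 4 = 26.
Best is crate C, crate D, and crate F with total value 27.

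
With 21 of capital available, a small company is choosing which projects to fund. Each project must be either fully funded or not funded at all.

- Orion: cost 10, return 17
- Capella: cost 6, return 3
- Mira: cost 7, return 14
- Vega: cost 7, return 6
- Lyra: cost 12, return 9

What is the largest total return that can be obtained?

Allowing fractional choices, the relaxed optimum would be about 34.4, but projects are indivisible.
Mira + Lyra: cost 7 + 12 = 19 ≤ 21, return 14 + 9 = 23.
Orion + Mira: cost 10 + 7 = 17 ≤ 21, return 17 + 14 = 31.
Orion + Vega: cost 10 + 7 = 17 ≤ 21, return 17 + 6 = 23.
Best is Orion and Mira with total return 31.

31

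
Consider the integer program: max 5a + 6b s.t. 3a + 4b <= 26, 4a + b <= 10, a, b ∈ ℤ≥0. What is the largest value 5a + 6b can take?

(a,b)=(0,6): 3·0+4·6=24≤26, 4·0+1·6=6≤10, objective 36.
(a,b)=(1,5): 3·1+4·5=23≤26, 4·1+1·5=9≤10, objective 35.
(a,b)=(0,5): 3·0+4·5=20≤26, 4·0+1·5=5≤10, objective 30.
No feasible integer point exceeds 36.

36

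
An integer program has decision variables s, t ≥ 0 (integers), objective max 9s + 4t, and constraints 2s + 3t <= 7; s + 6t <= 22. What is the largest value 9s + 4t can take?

27

(s,t)=(3,0): 2·3+3·0=6≤7, 1·3+6·0=3≤22, objective 27.
(s,t)=(2,1): 2·2+3·1=7≤7, 1·2+6·1=8≤22, objective 22.
(s,t)=(2,0): 2·2+3·0=4≤7, 1·2+6·0=2≤22, objective 18.
The best lattice point is (3,0), giving 27.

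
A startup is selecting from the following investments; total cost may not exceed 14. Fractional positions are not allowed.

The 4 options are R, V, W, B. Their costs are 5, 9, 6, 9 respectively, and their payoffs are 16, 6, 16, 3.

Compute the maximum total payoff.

R + W: cost 5 + 6 = 11 ≤ 14, payoff 16 + 16 = 32.
R + V: cost 5 + 9 = 14 ≤ 14, payoff 16 + 6 = 22.
R + B: cost 5 + 9 = 14 ≤ 14, payoff 16 + 3 = 19.
Best is R and W with total payoff 32.

32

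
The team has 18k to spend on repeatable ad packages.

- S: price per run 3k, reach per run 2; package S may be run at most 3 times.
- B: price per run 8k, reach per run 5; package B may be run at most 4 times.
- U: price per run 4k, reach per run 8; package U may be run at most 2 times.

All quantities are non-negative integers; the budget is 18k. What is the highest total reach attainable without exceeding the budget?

22

U has the best ratio (8/4); taking only U gives at most 2×8 = 16 (stopped by the supply cap of 2).
Mixing does better — 3×S and 2×U: price 17 ≤ 18, reach 3·2 + 2·8 = 22.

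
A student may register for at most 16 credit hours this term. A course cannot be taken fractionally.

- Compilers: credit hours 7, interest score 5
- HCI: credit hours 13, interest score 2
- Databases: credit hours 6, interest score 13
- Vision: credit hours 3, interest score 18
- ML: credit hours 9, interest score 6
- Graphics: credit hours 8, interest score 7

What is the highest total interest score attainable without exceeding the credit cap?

36

Treat it as a binary knapsack problem.
Allowing fractional choices, the relaxed optimum would be about 37.1, but courses are indivisible.
Vision + Graphics: credit hours 3 + 8 = 11 ≤ 16, interest score 18 + 7 = 25.
Compilers + Databases + Vision: credit hours 7 + 6 + 3 = 16 ≤ 16, interest score 5 + 13 + 18 = 36.
Databases + Vision: credit hours 6 + 3 = 9 ≤ 16, interest score 13 + 18 = 31.
Best is Compilers, Databases, and Vision with total interest score 36.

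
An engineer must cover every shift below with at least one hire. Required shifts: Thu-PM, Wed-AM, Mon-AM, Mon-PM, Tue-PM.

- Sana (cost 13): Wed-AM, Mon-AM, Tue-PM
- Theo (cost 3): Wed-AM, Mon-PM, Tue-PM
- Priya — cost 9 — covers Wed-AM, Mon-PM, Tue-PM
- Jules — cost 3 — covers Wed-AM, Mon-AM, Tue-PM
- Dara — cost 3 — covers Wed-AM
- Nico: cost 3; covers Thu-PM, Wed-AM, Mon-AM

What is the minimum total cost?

Choose Theo and Nico: together they cover Thu-PM, Wed-AM, Mon-AM, Mon-PM, Tue-PM — every shift.
Total cost: 3 + 3 = 6.
No cover costs less than 6.

6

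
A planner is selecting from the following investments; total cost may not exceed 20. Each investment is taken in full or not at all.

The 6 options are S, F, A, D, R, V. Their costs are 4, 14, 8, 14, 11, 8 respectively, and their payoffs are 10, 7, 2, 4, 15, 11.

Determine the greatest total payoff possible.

R + V: cost 11 + 8 = 19 ≤ 20, payoff 15 + 11 = 26.
S + R: cost 4 + 11 = 15 ≤ 20, payoff 10 + 15 = 25.
S + A + V: cost 4 + 8 + 8 = 20 ≤ 20, payoff 10 + 2 + 11 = 23.
Best is R and V with total payoff 26.

26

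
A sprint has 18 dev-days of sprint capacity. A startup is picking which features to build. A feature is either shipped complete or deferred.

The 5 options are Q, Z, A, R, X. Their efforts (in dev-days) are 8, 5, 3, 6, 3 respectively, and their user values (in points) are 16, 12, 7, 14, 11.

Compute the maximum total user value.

Treat it as a binary knapsack problem.
Q + Z + X: effort 8 + 5 + 3 = 16 ≤ 18, user value 16 + 12 + 11 = 39.
Q + R + X: effort 8 + 6 + 3 = 17 ≤ 18, user value 16 + 14 + 11 = 41.
Z + A + R + X: effort 5 + 3 + 6 + 3 = 17 ≤ 18, user value 12 + 7 + 14 + 11 = 44.
Best is Z, A, R, and X with total user value 44.

44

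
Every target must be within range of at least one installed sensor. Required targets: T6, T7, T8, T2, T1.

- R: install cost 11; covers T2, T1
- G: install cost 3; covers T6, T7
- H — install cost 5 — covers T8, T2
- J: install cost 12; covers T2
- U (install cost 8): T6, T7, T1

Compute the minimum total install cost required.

The greedy cost-per-new-target heuristic would pick G, H, and U for 16, but a cheaper cover exists.
Choose H and U: together they cover T6, T7, T8, T2, T1 — every target.
Total install cost: 5 + 8 = 13.
No cover costs less than 13.

13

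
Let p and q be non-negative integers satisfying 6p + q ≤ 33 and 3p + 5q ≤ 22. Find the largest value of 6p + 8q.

40

Relaxing integrality, the LP optimum is 41.56 at (p,q) = (5.3, 1.22), which is not an integer point.
(p,q)=(4,2): 6·4+1·2=26≤33, 3·4+5·2=22≤22, objective 40.
(p,q)=(5,1): 6·5+1·1=31≤33, 3·5+5·1=20≤22, objective 38.
(p,q)=(3,2): 6·3+1·2=20≤33, 3·3+5·2=19≤22, objective 34.
(p,q)=(4,1): 6·4+1·1=25≤33, 3·4+5·1=17≤22, objective 32.
Maximum is 40 at (p,q)=(4,2).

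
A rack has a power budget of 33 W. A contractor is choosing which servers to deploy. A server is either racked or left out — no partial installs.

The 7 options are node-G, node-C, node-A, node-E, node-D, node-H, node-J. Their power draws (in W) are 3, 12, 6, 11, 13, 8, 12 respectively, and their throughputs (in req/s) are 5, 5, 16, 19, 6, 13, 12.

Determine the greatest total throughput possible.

This is an integer program with binary decision variables.
node-G + node-A + node-E + node-H: power draw 3 + 6 + 11 + 8 = 28 ≤ 33, throughput 5 + 16 + 19 + 13 = 53.
node-G + node-A + node-E + node-J: power draw 3 + 6 + 11 + 12 = 32 ≤ 33, throughput 5 + 16 + 19 + 12 = 52.
Best is node-G, node-A, node-E, and node-H with total throughput 53.

53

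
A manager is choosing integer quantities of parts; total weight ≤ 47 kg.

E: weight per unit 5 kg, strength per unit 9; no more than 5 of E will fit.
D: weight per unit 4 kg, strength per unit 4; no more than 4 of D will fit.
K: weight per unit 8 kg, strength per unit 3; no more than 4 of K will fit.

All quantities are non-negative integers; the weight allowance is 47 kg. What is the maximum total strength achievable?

5×E and 4×D: weight 41 ≤ 47, strength 5·9 + 4·4 = 61.
5×E, 3×D, and 1×K: weight 45 ≤ 47, strength 5·9 + 3·4 + 1·3 = 60.
Best is 61.

61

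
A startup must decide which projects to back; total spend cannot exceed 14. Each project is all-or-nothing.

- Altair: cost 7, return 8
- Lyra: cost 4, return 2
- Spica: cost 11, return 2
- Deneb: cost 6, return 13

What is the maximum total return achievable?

Allowing fractional choices, the relaxed optimum would be about 21.5, but projects are indivisible.
Lyra + Deneb: cost 4 + 6 = 10 ≤ 14, return 2 + 13 = 15.
Altair + Deneb: cost 7 + 6 = 13 ≤ 14, return 8 + 13 = 21.
Deneb: cost 6 ≤ 14, return 13.
Best is Altair and Deneb with total return 21.

21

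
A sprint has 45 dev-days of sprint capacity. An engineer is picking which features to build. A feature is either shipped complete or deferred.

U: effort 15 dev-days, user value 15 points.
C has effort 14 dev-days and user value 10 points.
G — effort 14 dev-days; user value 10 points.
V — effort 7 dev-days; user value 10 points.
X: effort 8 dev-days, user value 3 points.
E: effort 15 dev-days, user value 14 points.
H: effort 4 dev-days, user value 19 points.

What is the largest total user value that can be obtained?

U + C + V + H: effort 15 + 14 + 7 + 4 = 40 ≤ 45, user value 15 + 10 + 10 + 19 = 54.
U + G + V + H: effort 15 + 14 + 7 + 4 = 40 ≤ 45, user value 15 + 10 + 10 + 19 = 54.
U + V + E + H: effort 15 + 7 + 15 + 4 = 41 ≤ 45, user value 15 + 10 + 14 + 19 = 58.
Best is U, V, E, and H with total user value 58.

58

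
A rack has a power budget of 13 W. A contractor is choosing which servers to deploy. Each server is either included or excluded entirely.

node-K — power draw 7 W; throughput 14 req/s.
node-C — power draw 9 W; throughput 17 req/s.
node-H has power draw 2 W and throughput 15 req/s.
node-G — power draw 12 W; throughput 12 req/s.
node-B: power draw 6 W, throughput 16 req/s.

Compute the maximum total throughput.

32

Allowing fractional choices, the relaxed optimum would be about 41.0, but servers are indivisible.
node-H + node-B: power draw 2 + 6 = 8 ≤ 13, throughput 15 + 16 = 31.
node-C + node-H: power draw 9 + 2 = 11 ≤ 13, throughput 17 + 15 = 32.
Best is node-C and node-H with total throughput 32.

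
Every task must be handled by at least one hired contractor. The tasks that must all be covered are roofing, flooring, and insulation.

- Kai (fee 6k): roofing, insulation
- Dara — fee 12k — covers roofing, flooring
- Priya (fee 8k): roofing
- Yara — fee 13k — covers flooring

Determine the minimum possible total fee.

Choose Kai and Dara: together they cover roofing, flooring, insulation — every task.
Total fee: 6 + 12 = 18.
No cover costs less than 18.

18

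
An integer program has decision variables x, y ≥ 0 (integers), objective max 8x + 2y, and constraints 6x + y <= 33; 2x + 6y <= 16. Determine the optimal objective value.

The continuous relaxation peaks at (5.35, 0.882) with value 44.59; rounding to a feasible lattice point costs some objective.
(x,y)=(5,1): 6·5+1·1=31≤33, 2·5+6·1=16≤16, objective 42.
(x,y)=(5,0): 6·5+1·0=30≤33, 2·5+6·0=10≤16, objective 40.
(x,y)=(4,1): 6·4+1·1=25≤33, 2·4+6·1=14≤16, objective 34.
No feasible integer point exceeds 42.

42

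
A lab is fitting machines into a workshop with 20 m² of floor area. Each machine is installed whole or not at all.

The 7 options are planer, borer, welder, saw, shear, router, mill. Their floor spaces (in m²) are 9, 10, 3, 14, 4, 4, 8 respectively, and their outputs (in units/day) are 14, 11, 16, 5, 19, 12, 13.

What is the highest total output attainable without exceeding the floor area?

61

This is a 0-1 knapsack instance.
planer + welder + shear + router: floor space 9 + 3 + 4 + 4 = 20 ≤ 20, output 14 + 16 + 19 + 12 = 61.
welder + shear + router + mill: floor space 3 + 4 + 4 + 8 = 19 ≤ 20, output 16 + 19 + 12 + 13 = 60.
Best is planer, welder, shear, and router with total output 61.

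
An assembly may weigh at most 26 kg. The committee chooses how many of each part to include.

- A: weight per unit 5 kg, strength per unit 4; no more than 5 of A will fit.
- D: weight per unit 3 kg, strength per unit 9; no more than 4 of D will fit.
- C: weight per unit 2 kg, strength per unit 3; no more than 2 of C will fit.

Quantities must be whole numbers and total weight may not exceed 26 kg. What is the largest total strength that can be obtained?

This is a bounded integer knapsack.
2×A, 4×D, and 1×C: weight 24 ≤ 26, strength 2·4 + 4·9 + 1·3 = 47.
2×A, 4×D, and 2×C: weight 26 ≤ 26, strength 2·4 + 4·9 + 2·3 = 50.
Best is 50.

50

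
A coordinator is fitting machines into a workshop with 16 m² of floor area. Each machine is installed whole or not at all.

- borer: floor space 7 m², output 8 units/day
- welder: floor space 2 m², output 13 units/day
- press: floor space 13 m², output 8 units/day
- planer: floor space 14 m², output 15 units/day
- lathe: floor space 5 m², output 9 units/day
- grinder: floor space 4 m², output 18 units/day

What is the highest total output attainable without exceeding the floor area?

40

welder + lathe + grinder: floor space 2 + 5 + 4 = 11 ≤ 16, output 13 + 9 + 18 = 40.
borer + welder + grinder: floor space 7 + 2 + 4 = 13 ≤ 16, output 8 + 13 + 18 = 39.
Best is welder, lathe, and grinder with total output 40.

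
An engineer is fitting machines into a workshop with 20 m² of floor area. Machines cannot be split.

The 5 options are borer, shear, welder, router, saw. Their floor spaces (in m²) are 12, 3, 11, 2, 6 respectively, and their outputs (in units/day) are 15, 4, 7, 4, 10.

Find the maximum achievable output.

This is a 0-1 knapsack instance.
Allowing fractional choices, the relaxed optimum would be about 29.2, but machines are indivisible.
borer + saw: floor space 12 + 6 = 18 ≤ 20, output 15 + 10 = 25.
borer + router + saw: floor space 12 + 2 + 6 = 20 ≤ 20, output 15 + 4 + 10 = 29.
Best is borer, router, and saw with total output 29.

29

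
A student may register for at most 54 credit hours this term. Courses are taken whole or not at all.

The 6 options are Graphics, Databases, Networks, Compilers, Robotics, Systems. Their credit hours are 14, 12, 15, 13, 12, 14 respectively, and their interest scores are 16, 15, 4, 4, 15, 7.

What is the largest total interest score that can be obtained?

Graphics + Databases + Compilers + Robotics: credit hours 14 + 12 + 13 + 12 = 51 ≤ 54, interest score 16 + 15 + 4 + 15 = 50.
Graphics + Databases + Networks + Robotics: credit hours 14 + 12 + 15 + 12 = 53 ≤ 54, interest score 16 + 15 + 4 + 15 = 50.
Graphics + Databases + Robotics + Systems: credit hours 14 + 12 + 12 + 14 = 52 ≤ 54, interest score 16 + 15 + 15 + 7 = 53.
Best is Graphics, Databases, Robotics, and Systems with total interest score 53.

53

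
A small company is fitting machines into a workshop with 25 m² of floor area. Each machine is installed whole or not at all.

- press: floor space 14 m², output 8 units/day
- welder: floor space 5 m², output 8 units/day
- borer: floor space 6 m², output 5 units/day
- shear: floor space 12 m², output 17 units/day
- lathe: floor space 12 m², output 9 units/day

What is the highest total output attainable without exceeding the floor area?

30

Treat it as a binary knapsack problem.
Allowing fractional choices, the relaxed optimum would be about 31.5, but machines are indivisible.
welder + shear: floor space 5 + 12 = 17 ≤ 25, output 8 + 17 = 25.
shear + lathe: floor space 12 + 12 = 24 ≤ 25, output 17 + 9 = 26.
welder + borer + shear: floor space 5 + 6 + 12 = 23 ≤ 25, output 8 + 5 + 17 = 30.
Best is welder, borer, and shear with total output 30.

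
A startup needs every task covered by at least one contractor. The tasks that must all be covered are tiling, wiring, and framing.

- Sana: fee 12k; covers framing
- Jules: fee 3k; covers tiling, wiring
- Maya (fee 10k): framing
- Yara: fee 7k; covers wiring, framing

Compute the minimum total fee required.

This is a weighted set-cover instance.
Choose Jules and Yara: together they cover tiling, wiring, framing — every task.
Total fee: 3 + 7 = 10.
No cover costs less than 10.

10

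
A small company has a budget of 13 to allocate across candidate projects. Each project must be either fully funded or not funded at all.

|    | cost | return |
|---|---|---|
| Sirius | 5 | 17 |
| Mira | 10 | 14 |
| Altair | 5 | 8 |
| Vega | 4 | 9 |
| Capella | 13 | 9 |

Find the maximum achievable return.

Sirius: cost 5 ≤ 13, return 17.
Sirius + Altair: cost 5 + 5 = 10 ≤ 13, return 17 + 8 = 25.
Sirius + Vega: cost 5 + 4 = 9 ≤ 13, return 17 + 9 = 26.
Best is Sirius and Vega with total return 26.

26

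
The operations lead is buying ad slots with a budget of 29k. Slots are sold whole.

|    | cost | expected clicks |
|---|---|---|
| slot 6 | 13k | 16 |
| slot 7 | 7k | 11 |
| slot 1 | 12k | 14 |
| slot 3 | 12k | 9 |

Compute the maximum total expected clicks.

30

Allowing fractional choices, the relaxed optimum would be about 37.5, but ad slots are indivisible.
slot 6 + slot 7: cost 13 + 7 = 20 ≤ 29, expected clicks 16 + 11 = 27.
slot 6 + slot 1: cost 13 + 12 = 25 ≤ 29, expected clicks 16 + 14 = 30.
Best is slot 6 and slot 1 with total expected clicks 30.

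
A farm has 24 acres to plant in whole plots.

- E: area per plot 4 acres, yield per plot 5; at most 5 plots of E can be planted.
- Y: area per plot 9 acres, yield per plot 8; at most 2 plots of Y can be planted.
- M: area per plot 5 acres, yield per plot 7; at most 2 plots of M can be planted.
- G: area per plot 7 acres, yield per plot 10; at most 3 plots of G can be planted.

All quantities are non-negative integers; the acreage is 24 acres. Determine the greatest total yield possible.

34

G has the best ratio (10/7); taking only G gives at most 3×10 = 30 (stopped by the area limit).
Mixing does better — 2×M and 2×G: area 24 ≤ 24, yield 2·7 + 2·10 = 34.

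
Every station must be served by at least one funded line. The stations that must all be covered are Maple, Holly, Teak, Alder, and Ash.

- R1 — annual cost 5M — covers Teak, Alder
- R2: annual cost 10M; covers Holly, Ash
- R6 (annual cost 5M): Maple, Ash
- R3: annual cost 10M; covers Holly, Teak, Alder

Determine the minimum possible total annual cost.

The greedy cost-per-new-station heuristic would pick R1, R6, and R2 for 20, but a cheaper cover exists.
Choose R6 and R3: together they cover Maple, Holly, Teak, Alder, Ash — every station.
Total annual cost: 5 + 10 = 15.
No cover costs less than 15.

15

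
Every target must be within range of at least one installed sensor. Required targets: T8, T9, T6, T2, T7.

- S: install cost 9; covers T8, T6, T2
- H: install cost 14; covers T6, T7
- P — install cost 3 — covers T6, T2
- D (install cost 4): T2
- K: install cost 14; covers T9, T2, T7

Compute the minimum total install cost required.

23

Choose S and K: together they cover T8, T9, T6, T2, T7 — every target.
Total install cost: 9 + 14 = 23.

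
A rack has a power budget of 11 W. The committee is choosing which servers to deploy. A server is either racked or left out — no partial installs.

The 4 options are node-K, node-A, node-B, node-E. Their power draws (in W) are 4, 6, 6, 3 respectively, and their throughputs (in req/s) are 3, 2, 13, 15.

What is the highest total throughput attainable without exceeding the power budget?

This is a 0-1 knapsack instance.
Allowing fractional choices, the relaxed optimum would be about 29.5, but servers are indivisible.
node-B + node-E: power draw 6 + 3 = 9 ≤ 11, throughput 13 + 15 = 28.
node-K + node-E: power draw 4 + 3 = 7 ≤ 11, throughput 3 + 15 = 18.
node-A + node-E: power draw 6 + 3 = 9 ≤ 11, throughput 2 + 15 = 17.
Best is node-B and node-E with total throughput 28.

28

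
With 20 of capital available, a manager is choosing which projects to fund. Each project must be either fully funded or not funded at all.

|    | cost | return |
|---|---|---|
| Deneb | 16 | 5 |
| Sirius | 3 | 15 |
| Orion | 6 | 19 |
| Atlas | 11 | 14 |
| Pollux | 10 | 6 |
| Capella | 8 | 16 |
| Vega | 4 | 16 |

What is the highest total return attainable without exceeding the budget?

51

This is a 0-1 knapsack instance.
Orion + Capella + Vega: cost 6 + 8 + 4 = 18 ≤ 20, return 19 + 16 + 16 = 51.
Sirius + Orion + Vega: cost 3 + 6 + 4 = 13 ≤ 20, return 15 + 19 + 16 = 50.
Sirius + Orion + Capella: cost 3 + 6 + 8 = 17 ≤ 20, return 15 + 19 + 16 = 50.
Best is Orion, Capella, and Vega with total return 51.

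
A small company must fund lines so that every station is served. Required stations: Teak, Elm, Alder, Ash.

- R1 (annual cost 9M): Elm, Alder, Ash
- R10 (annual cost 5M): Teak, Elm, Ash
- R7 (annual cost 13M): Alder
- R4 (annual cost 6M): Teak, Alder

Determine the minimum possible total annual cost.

11

Choose R10 and R4: together they cover Teak, Elm, Alder, Ash — every station.
Total annual cost: 5 + 6 = 11.
No cover costs less than 11.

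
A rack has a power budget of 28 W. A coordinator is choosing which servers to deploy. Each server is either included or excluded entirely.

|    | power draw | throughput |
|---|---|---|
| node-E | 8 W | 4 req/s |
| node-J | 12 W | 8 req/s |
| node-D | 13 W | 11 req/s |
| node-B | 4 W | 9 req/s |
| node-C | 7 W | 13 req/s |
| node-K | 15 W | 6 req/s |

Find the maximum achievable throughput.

This is a 0-1 knapsack instance.
node-D + node-B + node-C: power draw 13 + 4 + 7 = 24 ≤ 28, throughput 11 + 9 + 13 = 33.
node-B + node-C + node-K: power draw 4 + 7 + 15 = 26 ≤ 28, throughput 9 + 13 + 6 = 28.
node-J + node-B + node-C: power draw 12 + 4 + 7 = 23 ≤ 28, throughput 8 + 9 + 13 = 30.
Best is node-D, node-B, and node-C with total throughput 33.

33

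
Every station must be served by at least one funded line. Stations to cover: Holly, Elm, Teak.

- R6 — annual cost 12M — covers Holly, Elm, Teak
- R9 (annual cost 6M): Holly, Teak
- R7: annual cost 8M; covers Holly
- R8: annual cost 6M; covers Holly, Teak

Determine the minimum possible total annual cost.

This is an integer covering problem.
R6 alone covers Holly, Elm, Teak — every station.
Total annual cost: 12.

12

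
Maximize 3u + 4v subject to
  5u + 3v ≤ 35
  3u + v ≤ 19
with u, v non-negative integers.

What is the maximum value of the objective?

(u,v)=(0,11): 5·0+3·11=33≤35, 3·0+1·11=11≤19, objective 44.
(u,v)=(1,10): 5·1+3·10=35≤35, 3·1+1·10=13≤19, objective 43.
(u,v)=(0,10): 5·0+3·10=30≤35, 3·0+1·10=10≤19, objective 40.
The best lattice point is (0,11), giving 44.

44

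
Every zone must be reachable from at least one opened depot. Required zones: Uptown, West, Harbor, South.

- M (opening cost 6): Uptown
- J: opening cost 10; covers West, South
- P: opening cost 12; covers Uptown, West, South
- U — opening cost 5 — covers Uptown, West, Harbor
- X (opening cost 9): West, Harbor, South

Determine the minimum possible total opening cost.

Choose U and X: together they cover Uptown, West, Harbor, South — every zone.
Total opening cost: 5 + 9 = 14.
No cover costs less than 14.

14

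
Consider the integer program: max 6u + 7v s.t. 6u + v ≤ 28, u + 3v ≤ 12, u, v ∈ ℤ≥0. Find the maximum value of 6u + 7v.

39

(u,v)=(3,3) is feasible, giving 39.
(u,v)=(4,2) is feasible, giving 38.
(u,v)=(2,3) is feasible, giving 33.
Maximum is 39 at (u,v)=(3,3).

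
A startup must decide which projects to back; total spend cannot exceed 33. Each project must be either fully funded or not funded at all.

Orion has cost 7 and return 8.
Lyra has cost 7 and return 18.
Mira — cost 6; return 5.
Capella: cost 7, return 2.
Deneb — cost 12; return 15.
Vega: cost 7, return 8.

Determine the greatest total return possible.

49

This is an integer program with binary decision variables.
Orion + Lyra + Deneb + Vega: cost 7 + 7 + 12 + 7 = 33 ≤ 33, return 8 + 18 + 15 + 8 = 49.
Orion + Lyra + Mira + Deneb: cost 7 + 7 + 6 + 12 = 32 ≤ 33, return 8 + 18 + 5 + 15 = 46.
Best is Orion, Lyra, Deneb, and Vega with total return 49.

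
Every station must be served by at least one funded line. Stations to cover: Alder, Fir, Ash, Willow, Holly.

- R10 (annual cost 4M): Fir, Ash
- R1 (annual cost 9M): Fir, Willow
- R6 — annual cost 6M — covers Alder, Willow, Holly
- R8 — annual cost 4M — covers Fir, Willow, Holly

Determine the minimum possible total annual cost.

Choose R10 and R6: together they cover Alder, Fir, Ash, Willow, Holly — every station.
Total annual cost: 4 + 6 = 10.

10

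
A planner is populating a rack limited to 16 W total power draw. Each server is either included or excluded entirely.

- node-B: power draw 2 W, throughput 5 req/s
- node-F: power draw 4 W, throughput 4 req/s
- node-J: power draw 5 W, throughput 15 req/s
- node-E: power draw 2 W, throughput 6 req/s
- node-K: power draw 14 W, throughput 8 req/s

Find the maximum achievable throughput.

This is an integer program with binary decision variables.
node-B + node-F + node-J + node-E: power draw 2 + 4 + 5 + 2 = 13 ≤ 16, throughput 5 + 4 + 15 + 6 = 30.
node-B + node-J + node-E: power draw 2 + 5 + 2 = 9 ≤ 16, throughput 5 + 15 + 6 = 26.
Best is node-B, node-F, node-J, and node-E with total throughput 30.

30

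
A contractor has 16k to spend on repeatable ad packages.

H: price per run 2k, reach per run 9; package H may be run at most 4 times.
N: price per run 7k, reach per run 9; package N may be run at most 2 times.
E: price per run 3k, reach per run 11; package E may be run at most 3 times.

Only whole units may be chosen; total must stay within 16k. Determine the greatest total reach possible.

60

This is a bounded integer knapsack.
Take 3×H and 3×E: price 15 ≤ 16, reach 3·9 + 3·11 = 60.
No other integer combination yields more.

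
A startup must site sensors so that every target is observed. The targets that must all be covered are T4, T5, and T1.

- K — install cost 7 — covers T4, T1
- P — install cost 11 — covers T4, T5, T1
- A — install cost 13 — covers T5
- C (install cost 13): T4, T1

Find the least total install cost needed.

11

The greedy cost-per-new-target heuristic would pick K and P for 18, but a cheaper cover exists.
P alone covers T4, T5, T1 — every target.
Total install cost: 11.
No cover costs less than 11.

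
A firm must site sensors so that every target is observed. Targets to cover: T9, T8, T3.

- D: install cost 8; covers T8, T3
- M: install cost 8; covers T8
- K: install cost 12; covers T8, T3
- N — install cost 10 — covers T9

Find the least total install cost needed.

18

Choose D and N: together they cover T9, T8, T3 — every target.
Total install cost: 8 + 10 = 18.
No cover costs less than 18.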